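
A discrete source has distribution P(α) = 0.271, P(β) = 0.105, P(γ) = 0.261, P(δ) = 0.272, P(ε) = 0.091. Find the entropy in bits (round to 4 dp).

H = −Σ pᵢ log₂ pᵢ.
−0.271·log₂(0.271) = 0.5105
−0.105·log₂(0.105) = 0.3414
−0.261·log₂(0.261) = 0.5058
−0.272·log₂(0.272) = 0.5109
−0.091·log₂(0.091) = 0.3147
Sum ≈ 2.1832 → 2.1832 bits.

2.1832 bits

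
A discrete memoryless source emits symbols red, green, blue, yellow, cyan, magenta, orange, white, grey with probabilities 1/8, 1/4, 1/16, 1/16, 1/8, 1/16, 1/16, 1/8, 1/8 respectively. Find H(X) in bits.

3 bits

Each probability is a power of 1/2, so log₂(1/p) is an integer.
H = Σ p·log₂(1/p) = 1/8·3 + 1/4·2 + 1/16·4 + 1/16·4 + 1/8·3 + 1/16·4 + 1/16·4 + 1/8·3 + 1/8·3 = 3 bits.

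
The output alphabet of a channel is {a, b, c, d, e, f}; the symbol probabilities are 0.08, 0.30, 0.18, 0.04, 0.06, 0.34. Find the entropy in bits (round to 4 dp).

2.2164 bits

H = −Σ pᵢ log₂ pᵢ.
−0.08·log₂(0.08) = 0.2915
−0.30·log₂(0.30) = 0.5211
−0.18·log₂(0.18) = 0.4453
−0.04·log₂(0.04) = 0.1858
−0.06·log₂(0.06) = 0.2435
−0.34·log₂(0.34) = 0.5292
Sum ≈ 2.2164 → 2.2164 bits.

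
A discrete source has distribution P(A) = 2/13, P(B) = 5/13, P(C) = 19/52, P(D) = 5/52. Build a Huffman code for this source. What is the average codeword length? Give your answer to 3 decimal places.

Repeatedly combine the two least-probable nodes; the expected code length is the sum of the merged weights.
merge 5/52 + 2/13 → 1/4
merge 1/4 + 19/52 → 8/13
merge 5/13 + 8/13 → 1
L = 1/4 + 8/13 + 1 = 97/52 ≈ 1.865 bits/symbol.

1.865 bits/symbol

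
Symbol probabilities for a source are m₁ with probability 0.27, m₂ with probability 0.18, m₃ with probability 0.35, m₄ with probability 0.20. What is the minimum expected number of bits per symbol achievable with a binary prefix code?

Repeatedly combine the two least-probable nodes; the expected code length is the sum of the merged weights.
merge 9/50 + 1/5 → 19/50
merge 27/100 + 7/20 → 31/50
merge 19/50 + 31/50 → 1
L = 19/50 + 31/50 + 1 = 2 bits/symbol.

2 bits/symbol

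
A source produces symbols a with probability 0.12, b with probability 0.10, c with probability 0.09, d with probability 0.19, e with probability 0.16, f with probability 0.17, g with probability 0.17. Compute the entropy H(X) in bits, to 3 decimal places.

2.759 bits

H = −Σ pᵢ log₂ pᵢ.
−0.12·log₂(0.12) = 0.3671
−0.10·log₂(0.10) = 0.3322
−0.09·log₂(0.09) = 0.3127
−0.19·log₂(0.19) = 0.4552
−0.16·log₂(0.16) = 0.4230
−0.17·log₂(0.17) = 0.4346
−0.17·log₂(0.17) = 0.4346
Sum ≈ 2.7593 → 2.759 bits.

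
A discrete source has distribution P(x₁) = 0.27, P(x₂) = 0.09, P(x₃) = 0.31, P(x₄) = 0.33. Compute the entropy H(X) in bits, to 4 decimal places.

1.8743 bits

H = −Σ pᵢ log₂ pᵢ.
−0.27·log₂(0.27) = 0.5100
−0.09·log₂(0.09) = 0.3127
−0.31·log₂(0.31) = 0.5238
−0.33·log₂(0.33) = 0.5278
Sum ≈ 1.8743 → 1.8743 bits.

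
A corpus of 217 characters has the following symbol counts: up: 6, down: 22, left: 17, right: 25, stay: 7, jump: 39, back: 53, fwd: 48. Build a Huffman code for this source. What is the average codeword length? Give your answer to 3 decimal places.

2.733 bits/symbol

Probabilities are the counts divided by 217.
Repeatedly combine the two least-probable nodes; the expected code length is the sum of the merged weights.
merge 6/217 + 1/31 → 13/217
merge 13/217 + 17/217 → 30/217
merge 22/217 + 25/217 → 47/217
merge 30/217 + 39/217 → 69/217
merge 47/217 + 48/217 → 95/217
merge 53/217 + 69/217 → 122/217
merge 95/217 + 122/217 → 1
L = 13/217 + 30/217 + 47/217 + 69/217 + 95/217 + 122/217 + 1 = 593/217 ≈ 2.733 bits/symbol.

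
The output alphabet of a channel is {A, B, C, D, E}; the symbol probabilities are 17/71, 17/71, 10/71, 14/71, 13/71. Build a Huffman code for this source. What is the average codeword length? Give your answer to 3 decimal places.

2.324 bits/symbol

Repeatedly combine the two least-probable nodes; the expected code length is the sum of the merged weights.
merge 10/71 + 13/71 → 23/71
merge 14/71 + 17/71 → 31/71
merge 17/71 + 23/71 → 40/71
merge 31/71 + 40/71 → 1
L = 23/71 + 31/71 + 40/71 + 1 = 165/71 ≈ 2.324 bits/symbol.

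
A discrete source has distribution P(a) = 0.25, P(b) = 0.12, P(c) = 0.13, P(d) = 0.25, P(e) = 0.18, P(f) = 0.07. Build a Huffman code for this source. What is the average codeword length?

Repeatedly combine the two least-probable nodes; the expected code length is the sum of the merged weights.
merge 7/100 + 3/25 → 19/100
merge 13/100 + 9/50 → 31/100
merge 19/100 + 1/4 → 11/25
merge 1/4 + 31/100 → 14/25
merge 11/25 + 14/25 → 1
L = 19/100 + 31/100 + 11/25 + 14/25 + 1 = 5/2 = 2.5 bits/symbol.

2.5 bits/symbol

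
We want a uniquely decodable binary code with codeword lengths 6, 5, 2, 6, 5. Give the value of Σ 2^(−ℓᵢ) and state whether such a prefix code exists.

0.34375; yes

With common denominator 2^6 = 64: Σ 2^(−ℓᵢ) = 1/64 + 2/64 + 16/64 + 1/64 + 2/64 = 22/64 = 0.34375.
Kraft's inequality requires Σ ≤ 1; here Σ = 0.34375 ≤ 1, so such a prefix code exists.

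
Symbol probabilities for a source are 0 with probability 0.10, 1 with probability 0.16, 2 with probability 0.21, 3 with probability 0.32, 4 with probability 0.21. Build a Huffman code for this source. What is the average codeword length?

2.26 bits/symbol

Repeatedly combine the two least-probable nodes; the expected code length is the sum of the merged weights.
merge 1/10 + 4/25 → 13/50
merge 21/100 + 21/100 → 21/50
merge 13/50 + 8/25 → 29/50
merge 21/50 + 29/50 → 1
L = 13/50 + 21/50 + 29/50 + 1 = 113/50 = 2.26 bits/symbol.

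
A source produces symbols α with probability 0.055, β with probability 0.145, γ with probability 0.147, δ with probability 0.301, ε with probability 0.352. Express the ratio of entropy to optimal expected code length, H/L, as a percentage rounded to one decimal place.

Entropy H = −Σ p log₂ p ≈ 2.0923 bits.
Huffman merges: 11/200+29/200→1/5; 147/1000+1/5→347/1000; 301/1000+347/1000→81/125; 44/125+81/125→1. L = 439/200 ≈ 2.1950.
Efficiency = H/L = 2.0923/2.1950 = 95.3%.

95.3%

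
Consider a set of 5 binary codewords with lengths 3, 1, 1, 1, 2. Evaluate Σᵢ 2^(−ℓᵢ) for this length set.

1.875

With common denominator 2^3 = 8: Σ 2^(−ℓᵢ) = 1/8 + 4/8 + 4/8 + 4/8 + 2/8 = 15/8 = 1.875.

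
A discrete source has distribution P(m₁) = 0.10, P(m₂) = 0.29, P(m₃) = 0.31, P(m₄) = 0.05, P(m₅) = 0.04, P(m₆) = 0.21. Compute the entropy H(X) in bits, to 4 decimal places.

2.2486 bits

H = −Σ pᵢ log₂ pᵢ.
−0.10·log₂(0.10) = 0.3322
−0.29·log₂(0.29) = 0.5179
−0.31·log₂(0.31) = 0.5238
−0.05·log₂(0.05) = 0.2161
−0.04·log₂(0.04) = 0.1858
−0.21·log₂(0.21) = 0.4728
Sum ≈ 2.2486 → 2.2486 bits.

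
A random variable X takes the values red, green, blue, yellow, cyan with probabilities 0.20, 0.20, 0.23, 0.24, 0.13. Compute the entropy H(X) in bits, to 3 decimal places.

H = −Σ pᵢ log₂ pᵢ.
−0.20·log₂(0.20) = 0.4644
−0.20·log₂(0.20) = 0.4644
−0.23·log₂(0.23) = 0.4877
−0.24·log₂(0.24) = 0.4941
−0.13·log₂(0.13) = 0.3826
Sum ≈ 2.2932 → 2.293 bits.

2.293 bits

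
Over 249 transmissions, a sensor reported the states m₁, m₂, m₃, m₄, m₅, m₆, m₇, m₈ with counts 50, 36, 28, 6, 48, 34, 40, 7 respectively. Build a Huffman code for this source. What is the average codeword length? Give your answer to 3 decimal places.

2.823 bits/symbol

Probabilities are the counts divided by 249.
Repeatedly combine the two least-probable nodes; the expected code length is the sum of the merged weights.
merge 2/83 + 7/249 → 13/249
merge 13/249 + 28/249 → 41/249
merge 34/249 + 12/83 → 70/249
merge 40/249 + 41/249 → 27/83
merge 16/83 + 50/249 → 98/249
merge 70/249 + 27/83 → 151/249
merge 98/249 + 151/249 → 1
L = 13/249 + 41/249 + 70/249 + 27/83 + 98/249 + 151/249 + 1 = 703/249 ≈ 2.823 bits/symbol.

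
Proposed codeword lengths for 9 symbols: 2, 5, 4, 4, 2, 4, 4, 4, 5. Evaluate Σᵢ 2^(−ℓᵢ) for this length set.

With common denominator 2^5 = 32: Σ 2^(−ℓᵢ) = 8/32 + 1/32 + 2/32 + 2/32 + 8/32 + 2/32 + 2/32 + 2/32 + 1/32 = 28/32 = 0.875.

0.875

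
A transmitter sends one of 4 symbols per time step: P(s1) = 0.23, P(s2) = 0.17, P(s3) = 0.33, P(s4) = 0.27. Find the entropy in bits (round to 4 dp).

1.9601 bits

H = −Σ pᵢ log₂ pᵢ.
−0.23·log₂(0.23) = 0.4877
−0.17·log₂(0.17) = 0.4346
−0.33·log₂(0.33) = 0.5278
−0.27·log₂(0.27) = 0.5100
Sum ≈ 1.9601 → 1.9601 bits.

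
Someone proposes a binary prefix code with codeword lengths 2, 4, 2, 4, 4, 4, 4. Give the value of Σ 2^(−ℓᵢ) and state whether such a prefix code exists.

With common denominator 2^4 = 16: Σ 2^(−ℓᵢ) = 4/16 + 1/16 + 4/16 + 1/16 + 1/16 + 1/16 + 1/16 = 13/16 = 0.8125.
Kraft's inequality requires Σ ≤ 1; here Σ = 0.8125 ≤ 1, so such a prefix code exists.

0.8125; yes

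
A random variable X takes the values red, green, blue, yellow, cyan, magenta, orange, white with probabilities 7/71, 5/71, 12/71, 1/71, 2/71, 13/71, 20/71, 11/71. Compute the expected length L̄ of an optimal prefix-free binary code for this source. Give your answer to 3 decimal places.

2.690 bits/symbol

Repeatedly combine the two least-probable nodes; the expected code length is the sum of the merged weights.
merge 1/71 + 2/71 → 3/71
merge 3/71 + 5/71 → 8/71
merge 7/71 + 8/71 → 15/71
merge 11/71 + 12/71 → 23/71
merge 13/71 + 15/71 → 28/71
merge 20/71 + 23/71 → 43/71
merge 28/71 + 43/71 → 1
L = 3/71 + 8/71 + 15/71 + 23/71 + 28/71 + 43/71 + 1 = 191/71 ≈ 2.690 bits/symbol.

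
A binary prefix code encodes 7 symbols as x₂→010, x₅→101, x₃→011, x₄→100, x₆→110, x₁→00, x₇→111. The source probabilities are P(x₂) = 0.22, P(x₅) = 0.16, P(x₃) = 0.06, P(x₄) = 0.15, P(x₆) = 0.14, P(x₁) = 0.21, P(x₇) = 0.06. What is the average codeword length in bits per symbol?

2.79 bits/symbol

L̄ = Σ pᵢ·ℓᵢ = 0.22·3 + 0.16·3 + 0.06·3 + 0.15·3 + 0.14·3 + 0.21·2 + 0.06·3 = 2.79 bits/symbol.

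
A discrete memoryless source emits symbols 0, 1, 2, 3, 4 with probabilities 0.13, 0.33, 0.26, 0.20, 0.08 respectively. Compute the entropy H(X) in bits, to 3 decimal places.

H = −Σ pᵢ log₂ pᵢ.
−0.13·log₂(0.13) = 0.3826
−0.33·log₂(0.33) = 0.5278
−0.26·log₂(0.26) = 0.5053
−0.20·log₂(0.20) = 0.4644
−0.08·log₂(0.08) = 0.2915
Sum ≈ 2.1716 → 2.172 bits.

2.172 bits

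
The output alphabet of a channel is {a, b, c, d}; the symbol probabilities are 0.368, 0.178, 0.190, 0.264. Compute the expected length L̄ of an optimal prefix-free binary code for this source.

Repeatedly combine the two least-probable nodes; the expected code length is the sum of the merged weights.
merge 89/500 + 19/100 → 46/125
merge 33/125 + 46/125 → 79/125
merge 46/125 + 79/125 → 1
L = 46/125 + 79/125 + 1 = 2 bits/symbol.

2 bits/symbol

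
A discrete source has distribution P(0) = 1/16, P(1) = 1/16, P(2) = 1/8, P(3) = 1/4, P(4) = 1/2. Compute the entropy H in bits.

Each probability is a power of 1/2, so log₂(1/p) is an integer.
H = Σ p·log₂(1/p) = 1/16·4 + 1/16·4 + 1/8·3 + 1/4·2 + 1/2·1 = 1.875 bits.

1.875 bits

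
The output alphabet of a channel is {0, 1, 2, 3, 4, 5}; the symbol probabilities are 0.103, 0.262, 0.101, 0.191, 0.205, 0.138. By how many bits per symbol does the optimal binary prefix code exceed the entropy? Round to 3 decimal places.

0.036 bits

Entropy H = −Σ p log₂ p ≈ 2.4973 bits.
Huffman merges: 101/1000+103/1000→51/250; 69/500+191/1000→329/1000; 51/250+41/200→409/1000; 131/500+329/1000→591/1000; 409/1000+591/1000→1. L = 2533/1000 ≈ 2.5330.
L − H = 2.5330 − 2.4973 = 0.036 bits.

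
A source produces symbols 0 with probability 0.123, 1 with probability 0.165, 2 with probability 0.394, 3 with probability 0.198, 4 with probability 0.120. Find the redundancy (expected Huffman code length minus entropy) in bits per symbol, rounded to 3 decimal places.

Entropy H = −Σ p log₂ p ≈ 2.1599 bits.
Huffman merges: 3/25+123/1000→243/1000; 33/200+99/500→363/1000; 243/1000+363/1000→303/500; 197/500+303/500→1. L = 553/250 ≈ 2.2120.
L − H = 2.2120 − 2.1599 = 0.052 bits.

0.052 bits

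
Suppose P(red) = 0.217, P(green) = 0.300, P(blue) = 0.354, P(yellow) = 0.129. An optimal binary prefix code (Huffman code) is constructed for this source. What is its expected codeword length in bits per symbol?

1.992 bits/symbol

Repeatedly combine the two least-probable nodes; the expected code length is the sum of the merged weights.
merge 129/1000 + 217/1000 → 173/500
merge 3/10 + 173/500 → 323/500
merge 177/500 + 323/500 → 1
L = 173/500 + 323/500 + 1 = 249/125 = 1.992 bits/symbol.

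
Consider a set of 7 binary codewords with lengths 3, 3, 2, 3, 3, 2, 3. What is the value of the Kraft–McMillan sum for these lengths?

1.125

With common denominator 2^3 = 8: Σ 2^(−ℓᵢ) = 1/8 + 1/8 + 2/8 + 1/8 + 1/8 + 2/8 + 1/8 = 9/8 = 1.125.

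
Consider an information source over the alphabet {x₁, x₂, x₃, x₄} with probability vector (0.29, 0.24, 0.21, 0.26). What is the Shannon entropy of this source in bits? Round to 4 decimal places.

H = −Σ pᵢ log₂ pᵢ.
−0.29·log₂(0.29) = 0.5179
−0.24·log₂(0.24) = 0.4941
−0.21·log₂(0.21) = 0.4728
−0.26·log₂(0.26) = 0.5053
Sum ≈ 1.9901 → 1.9901 bits.

1.9901 bits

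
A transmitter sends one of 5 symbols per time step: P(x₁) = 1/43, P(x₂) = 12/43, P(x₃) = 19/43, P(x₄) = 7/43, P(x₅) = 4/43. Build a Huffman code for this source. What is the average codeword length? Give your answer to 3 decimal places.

1.953 bits/symbol

Repeatedly combine the two least-probable nodes; the expected code length is the sum of the merged weights.
merge 1/43 + 4/43 → 5/43
merge 5/43 + 7/43 → 12/43
merge 12/43 + 12/43 → 24/43
merge 19/43 + 24/43 → 1
L = 5/43 + 12/43 + 24/43 + 1 = 84/43 ≈ 1.953 bits/symbol.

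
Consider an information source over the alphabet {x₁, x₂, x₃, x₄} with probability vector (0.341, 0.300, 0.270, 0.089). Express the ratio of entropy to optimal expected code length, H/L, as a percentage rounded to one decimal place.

Entropy H = −Σ p log₂ p ≈ 1.8710 bits.
Huffman merges: 89/1000+27/100→359/1000; 3/10+341/1000→641/1000; 359/1000+641/1000→1. L = 2 ≈ 2.0000.
Efficiency = H/L = 1.8710/2.0000 = 93.6%.

93.6%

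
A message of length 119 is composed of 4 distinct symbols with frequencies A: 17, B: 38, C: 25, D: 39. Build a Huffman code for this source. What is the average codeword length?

Probabilities are the counts divided by 119.
Repeatedly combine the two least-probable nodes; the expected code length is the sum of the merged weights.
merge 1/7 + 25/119 → 6/17
merge 38/119 + 39/119 → 11/17
merge 6/17 + 11/17 → 1
L = 6/17 + 11/17 + 1 = 2 bits/symbol.

2 bits/symbol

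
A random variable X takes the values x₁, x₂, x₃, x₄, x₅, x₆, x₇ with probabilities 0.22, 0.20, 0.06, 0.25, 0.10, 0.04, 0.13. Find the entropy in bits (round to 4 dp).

2.5891 bits

H = −Σ pᵢ log₂ pᵢ.
−0.22·log₂(0.22) = 0.4806
−0.20·log₂(0.20) = 0.4644
−0.06·log₂(0.06) = 0.2435
−0.25·log₂(0.25) = 0.5000
−0.10·log₂(0.10) = 0.3322
−0.04·log₂(0.04) = 0.1858
−0.13·log₂(0.13) = 0.3826
Sum ≈ 2.5891 → 2.5891 bits.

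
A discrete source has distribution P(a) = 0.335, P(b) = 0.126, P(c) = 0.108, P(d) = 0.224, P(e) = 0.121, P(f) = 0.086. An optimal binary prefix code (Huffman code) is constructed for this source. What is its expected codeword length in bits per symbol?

2.441 bits/symbol

Repeatedly combine the two least-probable nodes; the expected code length is the sum of the merged weights.
merge 43/500 + 27/250 → 97/500
merge 121/1000 + 63/500 → 247/1000
merge 97/500 + 28/125 → 209/500
merge 247/1000 + 67/200 → 291/500
merge 209/500 + 291/500 → 1
L = 97/500 + 247/1000 + 209/500 + 291/500 + 1 = 2441/1000 = 2.441 bits/symbol.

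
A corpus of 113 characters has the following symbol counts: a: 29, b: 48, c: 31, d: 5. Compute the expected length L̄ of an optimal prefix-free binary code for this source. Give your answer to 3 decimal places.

Probabilities are the counts divided by 113.
Repeatedly combine the two least-probable nodes; the expected code length is the sum of the merged weights.
merge 5/113 + 29/113 → 34/113
merge 31/113 + 34/113 → 65/113
merge 48/113 + 65/113 → 1
L = 34/113 + 65/113 + 1 = 212/113 ≈ 1.876 bits/symbol.

1.876 bits/symbol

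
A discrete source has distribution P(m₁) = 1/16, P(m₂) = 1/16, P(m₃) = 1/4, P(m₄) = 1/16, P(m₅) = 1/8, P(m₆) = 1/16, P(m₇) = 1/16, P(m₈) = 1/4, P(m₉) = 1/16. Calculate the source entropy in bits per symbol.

2.875 bits

Each probability is a power of 1/2, so log₂(1/p) is an integer.
H = Σ p·log₂(1/p) = 1/16·4 + 1/16·4 + 1/4·2 + 1/16·4 + 1/8·3 + 1/16·4 + 1/16·4 + 1/4·2 + 1/16·4 = 2.875 bits.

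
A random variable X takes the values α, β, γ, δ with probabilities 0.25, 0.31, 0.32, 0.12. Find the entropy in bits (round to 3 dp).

H = −Σ pᵢ log₂ pᵢ.
−0.25·log₂(0.25) = 0.5000
−0.31·log₂(0.31) = 0.5238
−0.32·log₂(0.32) = 0.5260
−0.12·log₂(0.12) = 0.3671
Sum ≈ 1.9169 → 1.917 bits.

1.917 bits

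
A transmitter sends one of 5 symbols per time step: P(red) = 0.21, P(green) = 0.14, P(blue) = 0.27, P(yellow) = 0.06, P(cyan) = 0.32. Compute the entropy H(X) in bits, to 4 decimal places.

2.1495 bits

H = −Σ pᵢ log₂ pᵢ.
−0.21·log₂(0.21) = 0.4728
−0.14·log₂(0.14) = 0.3971
−0.27·log₂(0.27) = 0.5100
−0.06·log₂(0.06) = 0.2435
−0.32·log₂(0.32) = 0.5260
Sum ≈ 2.1495 → 2.1495 bits.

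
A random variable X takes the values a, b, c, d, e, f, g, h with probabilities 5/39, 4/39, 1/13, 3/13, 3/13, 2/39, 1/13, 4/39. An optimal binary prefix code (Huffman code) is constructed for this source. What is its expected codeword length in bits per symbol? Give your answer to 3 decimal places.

2.846 bits/symbol

Repeatedly combine the two least-probable nodes; the expected code length is the sum of the merged weights.
merge 2/39 + 1/13 → 5/39
merge 1/13 + 4/39 → 7/39
merge 4/39 + 5/39 → 3/13
merge 5/39 + 7/39 → 4/13
merge 3/13 + 3/13 → 6/13
merge 3/13 + 4/13 → 7/13
merge 6/13 + 7/13 → 1
L = 5/39 + 7/39 + 3/13 + 4/13 + 6/13 + 7/13 + 1 = 37/13 ≈ 2.846 bits/symbol.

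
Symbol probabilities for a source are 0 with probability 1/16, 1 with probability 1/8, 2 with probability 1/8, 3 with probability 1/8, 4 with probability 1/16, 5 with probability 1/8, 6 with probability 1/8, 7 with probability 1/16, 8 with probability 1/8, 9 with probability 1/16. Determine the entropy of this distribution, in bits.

3.25 bits

Each probability is a power of 1/2, so log₂(1/p) is an integer.
H = Σ p·log₂(1/p) = 1/16·4 + 1/8·3 + 1/8·3 + 1/8·3 + 1/16·4 + 1/8·3 + 1/8·3 + 1/16·4 + 1/8·3 + 1/16·4 = 3.25 bits.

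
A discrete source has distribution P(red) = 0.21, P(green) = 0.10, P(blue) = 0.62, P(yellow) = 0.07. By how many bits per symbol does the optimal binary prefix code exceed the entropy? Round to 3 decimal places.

0.049 bits

Entropy H = −Σ p log₂ p ≈ 1.5012 bits.
Huffman merges: 7/100+1/10→17/100; 17/100+21/100→19/50; 19/50+31/50→1. L = 31/20 ≈ 1.5500.
L − H = 1.5500 − 1.5012 = 0.049 bits.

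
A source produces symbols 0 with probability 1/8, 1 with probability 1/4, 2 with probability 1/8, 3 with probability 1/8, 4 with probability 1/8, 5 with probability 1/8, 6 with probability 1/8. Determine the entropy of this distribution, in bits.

2.75 bits

Each probability is a power of 1/2, so log₂(1/p) is an integer.
H = Σ p·log₂(1/p) = 1/8·3 + 1/4·2 + 1/8·3 + 1/8·3 + 1/8·3 + 1/8·3 + 1/8·3 = 2.75 bits.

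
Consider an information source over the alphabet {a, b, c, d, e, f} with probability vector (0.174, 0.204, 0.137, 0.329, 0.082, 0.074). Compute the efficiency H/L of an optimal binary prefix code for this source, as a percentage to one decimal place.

Entropy H = −Σ p log₂ p ≈ 2.4012 bits.
Huffman merges: 37/500+41/500→39/250; 137/1000+39/250→293/1000; 87/500+51/250→189/500; 293/1000+329/1000→311/500; 189/500+311/500→1. L = 2449/1000 ≈ 2.4490.
Efficiency = H/L = 2.4012/2.4490 = 98.0%.

98.0%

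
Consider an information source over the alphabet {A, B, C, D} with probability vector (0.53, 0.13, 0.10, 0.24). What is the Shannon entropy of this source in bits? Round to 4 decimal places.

1.6944 bits

H = −Σ pᵢ log₂ pᵢ.
−0.53·log₂(0.53) = 0.4854
−0.13·log₂(0.13) = 0.3826
−0.10·log₂(0.10) = 0.3322
−0.24·log₂(0.24) = 0.4941
Sum ≈ 1.6944 → 1.6944 bits.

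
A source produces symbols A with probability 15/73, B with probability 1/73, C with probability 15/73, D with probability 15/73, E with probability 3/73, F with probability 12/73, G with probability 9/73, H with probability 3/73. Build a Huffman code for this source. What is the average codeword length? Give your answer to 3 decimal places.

Repeatedly combine the two least-probable nodes; the expected code length is the sum of the merged weights.
merge 1/73 + 3/73 → 4/73
merge 3/73 + 4/73 → 7/73
merge 7/73 + 9/73 → 16/73
merge 12/73 + 15/73 → 27/73
merge 15/73 + 15/73 → 30/73
merge 16/73 + 27/73 → 43/73
merge 30/73 + 43/73 → 1
L = 4/73 + 7/73 + 16/73 + 27/73 + 30/73 + 43/73 + 1 = 200/73 ≈ 2.740 bits/symbol.

2.740 bits/symbol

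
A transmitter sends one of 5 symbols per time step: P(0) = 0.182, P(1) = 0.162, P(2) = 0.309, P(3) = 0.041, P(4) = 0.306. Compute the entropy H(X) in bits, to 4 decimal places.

2.1080 bits

H = −Σ pᵢ log₂ pᵢ.
−0.182·log₂(0.182) = 0.4474
−0.162·log₂(0.162) = 0.4254
−0.309·log₂(0.309) = 0.5235
−0.041·log₂(0.041) = 0.1889
−0.306·log₂(0.306) = 0.5228
Sum ≈ 2.1080 → 2.1080 bits.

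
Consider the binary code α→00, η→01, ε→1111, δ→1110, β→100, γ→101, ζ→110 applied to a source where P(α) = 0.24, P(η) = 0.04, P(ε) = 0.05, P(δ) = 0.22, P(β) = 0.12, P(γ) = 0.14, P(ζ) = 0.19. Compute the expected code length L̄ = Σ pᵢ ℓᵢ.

L̄ = Σ pᵢ·ℓᵢ = 0.24·2 + 0.04·2 + 0.05·4 + 0.22·4 + 0.12·3 + 0.14·3 + 0.19·3 = 2.99 bits/symbol.

2.99 bits/symbol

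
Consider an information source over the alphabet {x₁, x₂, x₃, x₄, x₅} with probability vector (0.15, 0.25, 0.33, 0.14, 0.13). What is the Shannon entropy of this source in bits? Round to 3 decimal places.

2.218 bits

H = −Σ pᵢ log₂ pᵢ.
−0.15·log₂(0.15) = 0.4105
−0.25·log₂(0.25) = 0.5000
−0.33·log₂(0.33) = 0.5278
−0.14·log₂(0.14) = 0.3971
−0.13·log₂(0.13) = 0.3826
Sum ≈ 2.2181 → 2.218 bits.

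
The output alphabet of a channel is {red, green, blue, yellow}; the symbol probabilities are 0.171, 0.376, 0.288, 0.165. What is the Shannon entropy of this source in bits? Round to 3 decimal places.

1.912 bits

H = −Σ pᵢ log₂ pᵢ.
−0.171·log₂(0.171) = 0.4357
−0.376·log₂(0.376) = 0.5306
−0.288·log₂(0.288) = 0.5172
−0.165·log₂(0.165) = 0.4289
Sum ≈ 1.9124 → 1.912 bits.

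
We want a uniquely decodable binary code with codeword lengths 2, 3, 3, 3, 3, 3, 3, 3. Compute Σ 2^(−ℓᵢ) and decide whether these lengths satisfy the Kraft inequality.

1.125; no

With common denominator 2^3 = 8: Σ 2^(−ℓᵢ) = 2/8 + 1/8 + 1/8 + 1/8 + 1/8 + 1/8 + 1/8 + 1/8 = 9/8 = 1.125.
Kraft's inequality requires Σ ≤ 1; here Σ = 1.125 > 1, so no such prefix code exists.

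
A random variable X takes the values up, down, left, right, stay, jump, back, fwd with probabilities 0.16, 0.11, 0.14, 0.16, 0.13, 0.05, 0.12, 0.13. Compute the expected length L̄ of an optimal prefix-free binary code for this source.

3 bits/symbol

Repeatedly combine the two least-probable nodes; the expected code length is the sum of the merged weights.
merge 1/20 + 11/100 → 4/25
merge 3/25 + 13/100 → 1/4
merge 13/100 + 7/50 → 27/100
merge 4/25 + 4/25 → 8/25
merge 4/25 + 1/4 → 41/100
merge 27/100 + 8/25 → 59/100
merge 41/100 + 59/100 → 1
L = 4/25 + 1/4 + 27/100 + 8/25 + 41/100 + 59/100 + 1 = 3 bits/symbol.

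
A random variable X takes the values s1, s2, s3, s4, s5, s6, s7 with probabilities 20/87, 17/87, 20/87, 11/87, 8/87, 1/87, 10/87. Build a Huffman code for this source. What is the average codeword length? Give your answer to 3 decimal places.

Repeatedly combine the two least-probable nodes; the expected code length is the sum of the merged weights.
merge 1/87 + 8/87 → 3/29
merge 3/29 + 10/87 → 19/87
merge 11/87 + 17/87 → 28/87
merge 19/87 + 20/87 → 13/29
merge 20/87 + 28/87 → 16/29
merge 13/29 + 16/29 → 1
L = 3/29 + 19/87 + 28/87 + 13/29 + 16/29 + 1 = 230/87 ≈ 2.644 bits/symbol.

2.644 bits/symbol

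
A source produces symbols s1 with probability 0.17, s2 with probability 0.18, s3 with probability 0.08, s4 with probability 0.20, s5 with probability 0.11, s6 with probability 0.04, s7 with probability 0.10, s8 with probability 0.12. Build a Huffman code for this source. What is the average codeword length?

Repeatedly combine the two least-probable nodes; the expected code length is the sum of the merged weights.
merge 1/25 + 2/25 → 3/25
merge 1/10 + 11/100 → 21/100
merge 3/25 + 3/25 → 6/25
merge 17/100 + 9/50 → 7/20
merge 1/5 + 21/100 → 41/100
merge 6/25 + 7/20 → 59/100
merge 41/100 + 59/100 → 1
L = 3/25 + 21/100 + 6/25 + 7/20 + 41/100 + 59/100 + 1 = 73/25 = 2.92 bits/symbol.

2.92 bits/symbol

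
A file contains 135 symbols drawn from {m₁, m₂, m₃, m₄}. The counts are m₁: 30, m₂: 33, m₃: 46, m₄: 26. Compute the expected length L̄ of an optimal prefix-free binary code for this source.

2 bits/symbol

Probabilities are the counts divided by 135.
Repeatedly combine the two least-probable nodes; the expected code length is the sum of the merged weights.
merge 26/135 + 2/9 → 56/135
merge 11/45 + 46/135 → 79/135
merge 56/135 + 79/135 → 1
L = 56/135 + 79/135 + 1 = 2 bits/symbol.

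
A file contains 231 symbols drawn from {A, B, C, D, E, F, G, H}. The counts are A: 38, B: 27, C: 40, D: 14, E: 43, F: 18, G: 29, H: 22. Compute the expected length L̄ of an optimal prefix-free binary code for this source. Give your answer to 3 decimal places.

Probabilities are the counts divided by 231.
Repeatedly combine the two least-probable nodes; the expected code length is the sum of the merged weights.
merge 2/33 + 6/77 → 32/231
merge 2/21 + 9/77 → 7/33
merge 29/231 + 32/231 → 61/231
merge 38/231 + 40/231 → 26/77
merge 43/231 + 7/33 → 92/231
merge 61/231 + 26/77 → 139/231
merge 92/231 + 139/231 → 1
L = 32/231 + 7/33 + 61/231 + 26/77 + 92/231 + 139/231 + 1 = 62/21 ≈ 2.952 bits/symbol.

2.952 bits/symbol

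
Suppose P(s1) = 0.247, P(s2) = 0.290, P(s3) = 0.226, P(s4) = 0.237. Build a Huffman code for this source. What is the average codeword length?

2 bits/symbol

Repeatedly combine the two least-probable nodes; the expected code length is the sum of the merged weights.
merge 113/500 + 237/1000 → 463/1000
merge 247/1000 + 29/100 → 537/1000
merge 463/1000 + 537/1000 → 1
L = 463/1000 + 537/1000 + 1 = 2 bits/symbol.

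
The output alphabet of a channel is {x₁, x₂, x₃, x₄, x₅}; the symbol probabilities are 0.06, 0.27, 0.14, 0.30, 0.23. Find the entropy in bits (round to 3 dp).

H = −Σ pᵢ log₂ pᵢ.
−0.06·log₂(0.06) = 0.2435
−0.27·log₂(0.27) = 0.5100
−0.14·log₂(0.14) = 0.3971
−0.30·log₂(0.30) = 0.5211
−0.23·log₂(0.23) = 0.4877
Sum ≈ 2.1594 → 2.159 bits.

2.159 bits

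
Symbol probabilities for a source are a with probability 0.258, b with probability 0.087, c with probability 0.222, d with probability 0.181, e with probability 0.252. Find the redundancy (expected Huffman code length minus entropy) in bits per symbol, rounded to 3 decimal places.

0.028 bits

Entropy H = −Σ p log₂ p ≈ 2.2402 bits.
Huffman merges: 87/1000+181/1000→67/250; 111/500+63/250→237/500; 129/500+67/250→263/500; 237/500+263/500→1. L = 567/250 ≈ 2.2680.
L − H = 2.2680 − 2.2402 = 0.028 bits.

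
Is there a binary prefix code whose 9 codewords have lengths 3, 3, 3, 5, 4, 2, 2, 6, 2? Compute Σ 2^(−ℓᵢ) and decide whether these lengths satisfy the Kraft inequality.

With common denominator 2^6 = 64: Σ 2^(−ℓᵢ) = 8/64 + 8/64 + 8/64 + 2/64 + 4/64 + 16/64 + 16/64 + 1/64 + 16/64 = 79/64 = 1.234375.
Kraft's inequality requires Σ ≤ 1; here Σ = 1.234375 > 1, so no such prefix code exists.

1.234375; no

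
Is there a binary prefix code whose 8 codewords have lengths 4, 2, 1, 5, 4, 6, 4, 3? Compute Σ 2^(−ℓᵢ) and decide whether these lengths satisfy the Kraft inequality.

1.109375; no

With common denominator 2^6 = 64: Σ 2^(−ℓᵢ) = 4/64 + 16/64 + 32/64 + 2/64 + 4/64 + 1/64 + 4/64 + 8/64 = 71/64 = 1.109375.
Kraft's inequality requires Σ ≤ 1; here Σ = 1.109375 > 1, so no such prefix code exists.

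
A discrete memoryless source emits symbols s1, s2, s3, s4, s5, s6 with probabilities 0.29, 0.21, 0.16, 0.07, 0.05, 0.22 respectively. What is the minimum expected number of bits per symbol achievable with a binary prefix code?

Repeatedly combine the two least-probable nodes; the expected code length is the sum of the merged weights.
merge 1/20 + 7/100 → 3/25
merge 3/25 + 4/25 → 7/25
merge 21/100 + 11/50 → 43/100
merge 7/25 + 29/100 → 57/100
merge 43/100 + 57/100 → 1
L = 3/25 + 7/25 + 43/100 + 57/100 + 1 = 12/5 = 2.4 bits/symbol.

2.4 bits/symbol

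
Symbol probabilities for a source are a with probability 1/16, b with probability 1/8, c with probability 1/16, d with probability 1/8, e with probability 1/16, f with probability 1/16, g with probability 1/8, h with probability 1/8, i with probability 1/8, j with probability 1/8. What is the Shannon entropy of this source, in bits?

Each probability is a power of 1/2, so log₂(1/p) is an integer.
H = Σ p·log₂(1/p) = 1/16·4 + 1/8·3 + 1/16·4 + 1/8·3 + 1/16·4 + 1/16·4 + 1/8·3 + 1/8·3 + 1/8·3 + 1/8·3 = 3.25 bits.

3.25 bits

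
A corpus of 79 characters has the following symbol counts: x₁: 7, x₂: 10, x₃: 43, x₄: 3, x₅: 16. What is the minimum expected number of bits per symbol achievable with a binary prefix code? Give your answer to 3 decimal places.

Probabilities are the counts divided by 79.
Repeatedly combine the two least-probable nodes; the expected code length is the sum of the merged weights.
merge 3/79 + 7/79 → 10/79
merge 10/79 + 10/79 → 20/79
merge 16/79 + 20/79 → 36/79
merge 36/79 + 43/79 → 1
L = 10/79 + 20/79 + 36/79 + 1 = 145/79 ≈ 1.835 bits/symbol.

1.835 bits/symbol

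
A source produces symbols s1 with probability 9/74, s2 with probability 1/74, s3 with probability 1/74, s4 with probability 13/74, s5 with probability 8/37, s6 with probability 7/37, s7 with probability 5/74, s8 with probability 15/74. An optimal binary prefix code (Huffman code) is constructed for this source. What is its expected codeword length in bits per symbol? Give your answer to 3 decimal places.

Repeatedly combine the two least-probable nodes; the expected code length is the sum of the merged weights.
merge 1/74 + 1/74 → 1/37
merge 1/37 + 5/74 → 7/74
merge 7/74 + 9/74 → 8/37
merge 13/74 + 7/37 → 27/74
merge 15/74 + 8/37 → 31/74
merge 8/37 + 27/74 → 43/74
merge 31/74 + 43/74 → 1
L = 1/37 + 7/74 + 8/37 + 27/74 + 31/74 + 43/74 + 1 = 100/37 ≈ 2.703 bits/symbol.

2.703 bits/symbol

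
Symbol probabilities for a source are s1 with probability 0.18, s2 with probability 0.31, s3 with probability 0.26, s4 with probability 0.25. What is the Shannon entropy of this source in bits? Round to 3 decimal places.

1.974 bits

H = −Σ pᵢ log₂ pᵢ.
−0.18·log₂(0.18) = 0.4453
−0.31·log₂(0.31) = 0.5238
−0.26·log₂(0.26) = 0.5053
−0.25·log₂(0.25) = 0.5000
Sum ≈ 1.9744 → 1.974 bits.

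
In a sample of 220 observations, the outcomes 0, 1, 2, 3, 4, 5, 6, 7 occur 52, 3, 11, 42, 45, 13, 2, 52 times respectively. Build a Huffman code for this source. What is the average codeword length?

2.55 bits/symbol

Probabilities are the counts divided by 220.
Repeatedly combine the two least-probable nodes; the expected code length is the sum of the merged weights.
merge 1/110 + 3/220 → 1/44
merge 1/44 + 1/20 → 4/55
merge 13/220 + 4/55 → 29/220
merge 29/220 + 21/110 → 71/220
merge 9/44 + 13/55 → 97/220
merge 13/55 + 71/220 → 123/220
merge 97/220 + 123/220 → 1
L = 1/44 + 4/55 + 29/220 + 71/220 + 97/220 + 123/220 + 1 = 51/20 = 2.55 bits/symbol.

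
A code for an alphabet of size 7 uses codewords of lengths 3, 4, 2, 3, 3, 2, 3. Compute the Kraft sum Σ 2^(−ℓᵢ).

1.0625

With common denominator 2^4 = 16: Σ 2^(−ℓᵢ) = 2/16 + 1/16 + 4/16 + 2/16 + 2/16 + 4/16 + 2/16 = 17/16 = 1.0625.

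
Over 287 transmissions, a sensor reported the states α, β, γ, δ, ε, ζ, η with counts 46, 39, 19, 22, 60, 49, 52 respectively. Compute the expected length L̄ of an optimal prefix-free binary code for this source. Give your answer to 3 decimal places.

2.753 bits/symbol

Probabilities are the counts divided by 287.
Repeatedly combine the two least-probable nodes; the expected code length is the sum of the merged weights.
merge 19/287 + 22/287 → 1/7
merge 39/287 + 1/7 → 80/287
merge 46/287 + 7/41 → 95/287
merge 52/287 + 60/287 → 16/41
merge 80/287 + 95/287 → 25/41
merge 16/41 + 25/41 → 1
L = 1/7 + 80/287 + 95/287 + 16/41 + 25/41 + 1 = 790/287 ≈ 2.753 bits/symbol.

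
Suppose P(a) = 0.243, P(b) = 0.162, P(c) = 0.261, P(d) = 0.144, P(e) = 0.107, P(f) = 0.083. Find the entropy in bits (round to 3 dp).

2.473 bits

H = −Σ pᵢ log₂ pᵢ.
−0.243·log₂(0.243) = 0.4960
−0.162·log₂(0.162) = 0.4254
−0.261·log₂(0.261) = 0.5058
−0.144·log₂(0.144) = 0.4026
−0.107·log₂(0.107) = 0.3450
−0.083·log₂(0.083) = 0.2980
Sum ≈ 2.4728 → 2.473 bits.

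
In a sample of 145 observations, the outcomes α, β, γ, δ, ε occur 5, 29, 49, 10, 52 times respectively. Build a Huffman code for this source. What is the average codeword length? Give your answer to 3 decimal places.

Probabilities are the counts divided by 145.
Repeatedly combine the two least-probable nodes; the expected code length is the sum of the merged weights.
merge 1/29 + 2/29 → 3/29
merge 3/29 + 1/5 → 44/145
merge 44/145 + 49/145 → 93/145
merge 52/145 + 93/145 → 1
L = 3/29 + 44/145 + 93/145 + 1 = 297/145 ≈ 2.048 bits/symbol.

2.048 bits/symbol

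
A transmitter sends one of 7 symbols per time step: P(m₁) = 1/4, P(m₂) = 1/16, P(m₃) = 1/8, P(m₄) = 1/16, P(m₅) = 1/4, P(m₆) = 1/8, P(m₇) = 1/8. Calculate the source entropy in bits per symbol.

Each probability is a power of 1/2, so log₂(1/p) is an integer.
H = Σ p·log₂(1/p) = 1/4·2 + 1/16·4 + 1/8·3 + 1/16·4 + 1/4·2 + 1/8·3 + 1/8·3 = 2.625 bits.

2.625 bits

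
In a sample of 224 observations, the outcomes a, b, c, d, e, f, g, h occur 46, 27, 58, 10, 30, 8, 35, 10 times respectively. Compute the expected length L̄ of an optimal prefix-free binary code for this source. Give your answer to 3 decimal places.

Probabilities are the counts divided by 224.
Repeatedly combine the two least-probable nodes; the expected code length is the sum of the merged weights.
merge 1/28 + 5/112 → 9/112
merge 5/112 + 9/112 → 1/8
merge 27/224 + 1/8 → 55/224
merge 15/112 + 5/32 → 65/224
merge 23/112 + 55/224 → 101/224
merge 29/112 + 65/224 → 123/224
merge 101/224 + 123/224 → 1
L = 9/112 + 1/8 + 55/224 + 65/224 + 101/224 + 123/224 + 1 = 307/112 ≈ 2.741 bits/symbol.

2.741 bits/symbol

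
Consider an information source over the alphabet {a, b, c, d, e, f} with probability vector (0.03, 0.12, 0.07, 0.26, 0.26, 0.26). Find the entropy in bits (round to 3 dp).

2.303 bits

H = −Σ pᵢ log₂ pᵢ.
−0.03·log₂(0.03) = 0.1518
−0.12·log₂(0.12) = 0.3671
−0.07·log₂(0.07) = 0.2686
−0.26·log₂(0.26) = 0.5053
−0.26·log₂(0.26) = 0.5053
−0.26·log₂(0.26) = 0.5053
Sum ≈ 2.3033 → 2.303 bits.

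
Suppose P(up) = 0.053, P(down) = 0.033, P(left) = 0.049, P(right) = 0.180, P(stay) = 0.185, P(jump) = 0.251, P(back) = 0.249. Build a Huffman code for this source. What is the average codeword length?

Repeatedly combine the two least-probable nodes; the expected code length is the sum of the merged weights.
merge 33/1000 + 49/1000 → 41/500
merge 53/1000 + 41/500 → 27/200
merge 27/200 + 9/50 → 63/200
merge 37/200 + 249/1000 → 217/500
merge 251/1000 + 63/200 → 283/500
merge 217/500 + 283/500 → 1
L = 41/500 + 27/200 + 63/200 + 217/500 + 283/500 + 1 = 633/250 = 2.532 bits/symbol.

2.532 bits/symbol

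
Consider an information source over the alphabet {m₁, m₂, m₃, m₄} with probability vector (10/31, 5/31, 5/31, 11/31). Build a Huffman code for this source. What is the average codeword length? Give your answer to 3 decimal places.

Repeatedly combine the two least-probable nodes; the expected code length is the sum of the merged weights.
merge 5/31 + 5/31 → 10/31
merge 10/31 + 10/31 → 20/31
merge 11/31 + 20/31 → 1
L = 10/31 + 20/31 + 1 = 61/31 ≈ 1.968 bits/symbol.

1.968 bits/symbol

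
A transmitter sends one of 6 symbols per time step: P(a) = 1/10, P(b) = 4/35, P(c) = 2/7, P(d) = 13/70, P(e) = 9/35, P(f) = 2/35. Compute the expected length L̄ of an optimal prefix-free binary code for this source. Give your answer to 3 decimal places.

Repeatedly combine the two least-probable nodes; the expected code length is the sum of the merged weights.
merge 2/35 + 1/10 → 11/70
merge 4/35 + 11/70 → 19/70
merge 13/70 + 9/35 → 31/70
merge 19/70 + 2/7 → 39/70
merge 31/70 + 39/70 → 1
L = 11/70 + 19/70 + 31/70 + 39/70 + 1 = 17/7 ≈ 2.429 bits/symbol.

2.429 bits/symbol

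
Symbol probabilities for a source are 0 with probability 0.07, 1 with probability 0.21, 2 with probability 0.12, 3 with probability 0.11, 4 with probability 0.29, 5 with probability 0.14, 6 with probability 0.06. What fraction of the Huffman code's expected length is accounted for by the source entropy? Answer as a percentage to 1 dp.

Entropy H = −Σ p log₂ p ≈ 2.6173 bits.
Huffman merges: 3/50+7/100→13/100; 11/100+3/25→23/100; 13/100+7/50→27/100; 21/100+23/100→11/25; 27/100+29/100→14/25; 11/25+14/25→1. L = 263/100 ≈ 2.6300.
Efficiency = H/L = 2.6173/2.6300 = 99.5%.

99.5%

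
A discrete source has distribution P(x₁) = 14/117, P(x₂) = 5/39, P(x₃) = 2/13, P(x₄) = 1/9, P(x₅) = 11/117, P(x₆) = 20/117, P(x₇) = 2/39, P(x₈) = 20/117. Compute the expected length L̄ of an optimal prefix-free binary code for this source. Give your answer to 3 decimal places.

Repeatedly combine the two least-probable nodes; the expected code length is the sum of the merged weights.
merge 2/39 + 11/117 → 17/117
merge 1/9 + 14/117 → 3/13
merge 5/39 + 17/117 → 32/117
merge 2/13 + 20/117 → 38/117
merge 20/117 + 3/13 → 47/117
merge 32/117 + 38/117 → 70/117
merge 47/117 + 70/117 → 1
L = 17/117 + 3/13 + 32/117 + 38/117 + 47/117 + 70/117 + 1 = 116/39 ≈ 2.974 bits/symbol.

2.974 bits/symbol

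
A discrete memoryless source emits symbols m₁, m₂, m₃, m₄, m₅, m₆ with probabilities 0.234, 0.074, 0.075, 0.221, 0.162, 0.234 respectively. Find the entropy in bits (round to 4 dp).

2.4456 bits

H = −Σ pᵢ log₂ pᵢ.
−0.234·log₂(0.234) = 0.4903
−0.074·log₂(0.074) = 0.2780
−0.075·log₂(0.075) = 0.2803
−0.221·log₂(0.221) = 0.4813
−0.162·log₂(0.162) = 0.4254
−0.234·log₂(0.234) = 0.4903
Sum ≈ 2.4456 → 2.4456 bits.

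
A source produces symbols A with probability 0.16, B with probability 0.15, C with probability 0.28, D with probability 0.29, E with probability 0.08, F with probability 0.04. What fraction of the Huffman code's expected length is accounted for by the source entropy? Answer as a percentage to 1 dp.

Entropy H = −Σ p log₂ p ≈ 2.3429 bits.
Huffman merges: 1/25+2/25→3/25; 3/25+3/20→27/100; 4/25+27/100→43/100; 7/25+29/100→57/100; 43/100+57/100→1. L = 239/100 ≈ 2.3900.
Efficiency = H/L = 2.3429/2.3900 = 98.0%.

98.0%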